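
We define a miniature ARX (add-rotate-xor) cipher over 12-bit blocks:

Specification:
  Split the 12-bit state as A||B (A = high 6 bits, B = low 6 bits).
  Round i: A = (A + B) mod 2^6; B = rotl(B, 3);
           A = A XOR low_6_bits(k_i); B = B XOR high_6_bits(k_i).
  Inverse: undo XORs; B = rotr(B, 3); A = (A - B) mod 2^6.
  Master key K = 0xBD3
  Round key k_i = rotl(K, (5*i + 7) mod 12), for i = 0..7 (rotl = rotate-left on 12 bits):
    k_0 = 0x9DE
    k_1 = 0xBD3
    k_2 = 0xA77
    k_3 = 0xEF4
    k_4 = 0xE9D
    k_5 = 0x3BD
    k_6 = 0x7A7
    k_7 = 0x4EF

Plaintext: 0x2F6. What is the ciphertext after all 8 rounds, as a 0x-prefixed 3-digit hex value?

s_0 = plaintext = 0x2F6
s_1 = Round(s_0, k_0) = 0x7D1
s_2 = Round(s_1, k_1) = 0x8E5
s_3 = Round(s_2, k_2) = 0xFC5
s_4 = Round(s_3, k_3) = 0xC13
s_5 = Round(s_4, k_4) = 0x7A0
s_6 = Round(s_5, k_5) = 0x0CA
s_7 = Round(s_6, k_6) = 0xA8F
s_8 = Round(s_7, k_7) = 0x5AA

0x5AA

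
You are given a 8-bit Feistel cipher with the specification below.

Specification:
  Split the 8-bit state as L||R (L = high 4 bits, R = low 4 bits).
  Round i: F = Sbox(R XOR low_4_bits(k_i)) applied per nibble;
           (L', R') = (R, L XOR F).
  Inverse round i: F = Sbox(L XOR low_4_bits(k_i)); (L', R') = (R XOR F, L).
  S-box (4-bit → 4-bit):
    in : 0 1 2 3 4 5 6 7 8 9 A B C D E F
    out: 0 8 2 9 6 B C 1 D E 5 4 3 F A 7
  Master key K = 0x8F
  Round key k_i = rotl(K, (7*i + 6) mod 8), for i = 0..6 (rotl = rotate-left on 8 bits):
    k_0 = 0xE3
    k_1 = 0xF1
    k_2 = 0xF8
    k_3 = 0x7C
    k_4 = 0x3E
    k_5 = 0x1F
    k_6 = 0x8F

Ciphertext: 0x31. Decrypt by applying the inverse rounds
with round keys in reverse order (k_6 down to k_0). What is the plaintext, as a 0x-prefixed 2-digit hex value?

s_0 = ciphertext = 0x31
s_1 = InvRound(s_0, k_6) = 0x23
s_2 = InvRound(s_1, k_5) = 0xC2
s_3 = InvRound(s_2, k_4) = 0x0C
s_4 = InvRound(s_3, k_3) = 0xF0
s_5 = InvRound(s_4, k_2) = 0x1F
s_6 = InvRound(s_5, k_1) = 0xF1
s_7 = InvRound(s_6, k_0) = 0x2F

0x2F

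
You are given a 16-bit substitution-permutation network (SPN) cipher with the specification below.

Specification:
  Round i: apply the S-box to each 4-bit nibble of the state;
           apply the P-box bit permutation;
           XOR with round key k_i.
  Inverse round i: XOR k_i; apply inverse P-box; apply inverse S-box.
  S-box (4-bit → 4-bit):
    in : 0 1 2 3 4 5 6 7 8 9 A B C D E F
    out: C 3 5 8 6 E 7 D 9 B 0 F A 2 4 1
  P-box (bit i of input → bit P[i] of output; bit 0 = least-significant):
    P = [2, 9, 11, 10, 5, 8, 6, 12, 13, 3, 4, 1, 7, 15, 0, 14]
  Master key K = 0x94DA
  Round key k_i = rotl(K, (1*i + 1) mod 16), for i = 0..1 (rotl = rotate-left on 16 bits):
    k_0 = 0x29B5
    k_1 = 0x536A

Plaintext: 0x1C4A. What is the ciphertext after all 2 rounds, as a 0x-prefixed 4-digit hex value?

s_0 = plaintext = 0x1C4A
s_1 = Round(s_0, k_0) = 0xA87F
s_2 = Round(s_1, k_1) = 0x630C

0x630C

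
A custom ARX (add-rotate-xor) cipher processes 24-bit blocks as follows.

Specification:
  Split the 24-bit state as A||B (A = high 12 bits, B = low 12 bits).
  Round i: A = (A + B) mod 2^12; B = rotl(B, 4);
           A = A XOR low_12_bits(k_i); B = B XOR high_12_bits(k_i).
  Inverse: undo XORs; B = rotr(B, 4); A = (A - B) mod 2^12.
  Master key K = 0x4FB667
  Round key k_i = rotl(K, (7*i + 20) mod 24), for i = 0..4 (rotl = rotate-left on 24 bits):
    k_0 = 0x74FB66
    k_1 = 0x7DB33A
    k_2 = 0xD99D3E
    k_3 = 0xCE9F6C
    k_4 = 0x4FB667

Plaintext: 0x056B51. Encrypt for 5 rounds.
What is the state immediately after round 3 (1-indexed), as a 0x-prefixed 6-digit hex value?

s_0 = plaintext = 0x056B51
s_1 = Round(s_0, k_0) = 0x0C1254
s_2 = Round(s_1, k_1) = 0x02F299
s_3 = Round(s_2, k_2) = 0xFF640B
s_4 = Round(s_3, k_3) = 0xB6DC5D
s_5 = Round(s_4, k_4) = 0x1AD127

0xFF640B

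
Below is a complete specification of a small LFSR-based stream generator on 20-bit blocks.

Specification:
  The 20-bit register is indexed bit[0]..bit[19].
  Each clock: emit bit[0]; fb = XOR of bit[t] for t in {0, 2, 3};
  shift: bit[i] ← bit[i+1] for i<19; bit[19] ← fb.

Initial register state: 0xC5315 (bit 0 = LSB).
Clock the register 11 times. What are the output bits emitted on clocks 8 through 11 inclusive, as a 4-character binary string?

0110

reg_0 = 0xC5315
clock 1: out=1, reg = 0x6298A
clock 2: out=0, reg = 0xB14C5
clock 3: out=1, reg = 0x58A62
clock 4: out=0, reg = 0x2C531
clock 5: out=1, reg = 0x96298
clock 6: out=0, reg = 0xCB14C
clock 7: out=0, reg = 0x658A6
clock 8: out=0, reg = 0xB2C53
clock 9: out=1, reg = 0xD9629
clock 10: out=1, reg = 0x6CB14
clock 11: out=0, reg = 0xB658A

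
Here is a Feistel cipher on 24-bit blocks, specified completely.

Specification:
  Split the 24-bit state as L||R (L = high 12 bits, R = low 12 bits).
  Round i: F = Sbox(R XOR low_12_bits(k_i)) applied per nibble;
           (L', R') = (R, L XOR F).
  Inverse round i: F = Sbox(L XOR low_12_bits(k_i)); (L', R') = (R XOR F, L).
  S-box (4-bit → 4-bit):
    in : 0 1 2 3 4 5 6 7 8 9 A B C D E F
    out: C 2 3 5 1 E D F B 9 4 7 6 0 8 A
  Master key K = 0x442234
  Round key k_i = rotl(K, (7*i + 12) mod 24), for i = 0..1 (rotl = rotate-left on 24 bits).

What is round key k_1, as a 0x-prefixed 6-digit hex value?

0xA22111

K = 0x442234
k_0 = rotl(K, (7*0+12) mod 24) = rotl(K, 12) = 0x234442
k_1 = rotl(K, (7*1+12) mod 24) = rotl(K, 19) = 0xA22111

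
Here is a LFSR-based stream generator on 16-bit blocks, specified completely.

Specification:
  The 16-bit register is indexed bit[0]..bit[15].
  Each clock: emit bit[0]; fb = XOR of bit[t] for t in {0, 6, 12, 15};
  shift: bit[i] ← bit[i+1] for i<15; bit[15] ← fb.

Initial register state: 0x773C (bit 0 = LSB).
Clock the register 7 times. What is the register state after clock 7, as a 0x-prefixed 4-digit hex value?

reg_0 = 0x773C
clock 1: out=0, reg = 0xBB9E
clock 2: out=0, reg = 0x5DCF
clock 3: out=1, reg = 0xAEE7
clock 4: out=1, reg = 0xD773
clock 5: out=1, reg = 0x6BB9
clock 6: out=1, reg = 0xB5DC
clock 7: out=0, reg = 0xDAEE

0xDAEE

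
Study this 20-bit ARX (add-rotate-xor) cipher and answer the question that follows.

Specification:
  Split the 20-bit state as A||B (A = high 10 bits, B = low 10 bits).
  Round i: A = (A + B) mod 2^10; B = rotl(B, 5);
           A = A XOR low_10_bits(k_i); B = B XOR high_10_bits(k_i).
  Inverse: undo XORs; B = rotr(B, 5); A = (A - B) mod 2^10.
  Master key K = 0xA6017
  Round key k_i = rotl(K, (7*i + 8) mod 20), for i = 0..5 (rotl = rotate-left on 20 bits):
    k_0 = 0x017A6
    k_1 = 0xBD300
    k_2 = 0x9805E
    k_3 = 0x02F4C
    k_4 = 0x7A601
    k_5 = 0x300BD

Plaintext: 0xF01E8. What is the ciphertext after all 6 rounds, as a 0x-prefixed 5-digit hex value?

s_0 = plaintext = 0xF01E8
s_1 = Round(s_0, k_0) = 0x8390A
s_2 = Round(s_1, k_1) = 0x063BC
s_3 = Round(s_2, k_2) = 0xE29FD
s_4 = Round(s_3, k_3) = 0xB2FA4
s_5 = Round(s_4, k_4) = 0x1B974
s_6 = Round(s_5, k_5) = 0x57E4B

0x57E4B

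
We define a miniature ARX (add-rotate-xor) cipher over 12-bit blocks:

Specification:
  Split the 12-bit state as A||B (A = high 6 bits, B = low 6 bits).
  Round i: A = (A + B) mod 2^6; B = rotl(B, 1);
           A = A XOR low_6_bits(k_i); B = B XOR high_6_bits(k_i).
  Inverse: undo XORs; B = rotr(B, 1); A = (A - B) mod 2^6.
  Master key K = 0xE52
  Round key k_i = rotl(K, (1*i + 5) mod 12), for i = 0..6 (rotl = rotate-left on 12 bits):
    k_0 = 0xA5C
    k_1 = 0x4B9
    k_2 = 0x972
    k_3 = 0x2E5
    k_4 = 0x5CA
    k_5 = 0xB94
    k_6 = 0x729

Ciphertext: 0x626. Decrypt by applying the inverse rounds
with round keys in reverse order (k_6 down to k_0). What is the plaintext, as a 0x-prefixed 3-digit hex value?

s_0 = ciphertext = 0x626
s_1 = InvRound(s_0, k_6) = 0x51D
s_2 = InvRound(s_1, k_5) = 0x1F9
s_3 = InvRound(s_2, k_4) = 0xD97
s_4 = InvRound(s_3, k_3) = 0x14E
s_5 = InvRound(s_4, k_2) = 0x0B5
s_6 = InvRound(s_5, k_1) = 0x233
s_7 = InvRound(s_6, k_0) = 0x1CD

0x1CD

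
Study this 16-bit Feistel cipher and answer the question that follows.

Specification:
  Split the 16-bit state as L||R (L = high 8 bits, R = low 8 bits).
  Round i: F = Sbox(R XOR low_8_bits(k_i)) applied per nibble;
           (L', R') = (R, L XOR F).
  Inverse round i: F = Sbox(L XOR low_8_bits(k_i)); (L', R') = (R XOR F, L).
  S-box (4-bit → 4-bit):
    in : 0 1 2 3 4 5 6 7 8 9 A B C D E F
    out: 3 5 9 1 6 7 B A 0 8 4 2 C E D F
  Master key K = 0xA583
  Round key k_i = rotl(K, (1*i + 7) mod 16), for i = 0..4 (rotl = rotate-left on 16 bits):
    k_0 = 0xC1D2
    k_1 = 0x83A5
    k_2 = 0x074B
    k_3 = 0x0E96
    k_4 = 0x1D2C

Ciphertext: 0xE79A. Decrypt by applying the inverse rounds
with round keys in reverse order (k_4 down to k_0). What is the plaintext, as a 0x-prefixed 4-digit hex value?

s_0 = ciphertext = 0xE79A
s_1 = InvRound(s_0, k_4) = 0x58E7
s_2 = InvRound(s_1, k_3) = 0x2A58
s_3 = InvRound(s_2, k_2) = 0xED2A
s_4 = InvRound(s_3, k_1) = 0x4AED
s_5 = InvRound(s_4, k_0) = 0x6D4A

0x6D4A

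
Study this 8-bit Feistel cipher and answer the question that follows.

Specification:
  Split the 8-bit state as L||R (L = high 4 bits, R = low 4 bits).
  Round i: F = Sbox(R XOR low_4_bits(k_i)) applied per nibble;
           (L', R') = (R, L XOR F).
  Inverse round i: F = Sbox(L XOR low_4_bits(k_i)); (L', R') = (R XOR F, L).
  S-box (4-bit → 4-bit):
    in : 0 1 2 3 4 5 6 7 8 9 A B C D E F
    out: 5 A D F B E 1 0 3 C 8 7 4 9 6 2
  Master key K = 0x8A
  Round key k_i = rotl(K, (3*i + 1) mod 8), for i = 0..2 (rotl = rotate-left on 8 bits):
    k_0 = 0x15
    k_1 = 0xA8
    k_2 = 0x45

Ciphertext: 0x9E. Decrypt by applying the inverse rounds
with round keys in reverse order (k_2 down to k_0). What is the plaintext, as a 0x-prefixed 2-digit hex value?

0x04

s_0 = ciphertext = 0x9E
s_1 = InvRound(s_0, k_2) = 0xA9
s_2 = InvRound(s_1, k_1) = 0x4A
s_3 = InvRound(s_2, k_0) = 0x04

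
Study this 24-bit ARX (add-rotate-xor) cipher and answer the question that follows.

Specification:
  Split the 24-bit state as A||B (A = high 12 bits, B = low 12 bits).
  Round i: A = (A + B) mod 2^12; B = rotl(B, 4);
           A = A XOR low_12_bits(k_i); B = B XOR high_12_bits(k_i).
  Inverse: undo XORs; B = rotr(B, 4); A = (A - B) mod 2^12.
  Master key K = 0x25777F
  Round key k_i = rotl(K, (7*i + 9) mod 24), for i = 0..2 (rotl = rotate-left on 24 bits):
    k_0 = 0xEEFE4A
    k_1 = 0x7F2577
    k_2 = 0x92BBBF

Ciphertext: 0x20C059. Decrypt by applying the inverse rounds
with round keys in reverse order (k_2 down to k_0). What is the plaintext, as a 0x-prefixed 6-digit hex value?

0x9A49BB

s_0 = ciphertext = 0x20C059
s_1 = InvRound(s_0, k_2) = 0x71C297
s_2 = InvRound(s_1, k_1) = 0xD15556
s_3 = InvRound(s_2, k_0) = 0x9A49BB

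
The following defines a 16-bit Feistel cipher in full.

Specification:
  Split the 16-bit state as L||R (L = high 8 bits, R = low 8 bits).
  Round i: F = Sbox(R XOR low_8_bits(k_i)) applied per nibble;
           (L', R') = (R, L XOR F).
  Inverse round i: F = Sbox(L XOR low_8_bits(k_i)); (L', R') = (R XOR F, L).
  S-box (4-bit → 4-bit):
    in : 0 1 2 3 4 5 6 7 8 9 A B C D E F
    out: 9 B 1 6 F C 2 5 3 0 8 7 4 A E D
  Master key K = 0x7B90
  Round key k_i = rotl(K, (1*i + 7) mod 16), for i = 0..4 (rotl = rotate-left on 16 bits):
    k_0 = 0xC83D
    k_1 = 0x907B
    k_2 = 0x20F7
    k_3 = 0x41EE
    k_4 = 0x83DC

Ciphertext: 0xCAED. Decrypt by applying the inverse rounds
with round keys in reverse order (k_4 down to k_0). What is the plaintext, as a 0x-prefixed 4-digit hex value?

0xB313

s_0 = ciphertext = 0xCAED
s_1 = InvRound(s_0, k_4) = 0x5FCA
s_2 = InvRound(s_1, k_3) = 0xB15F
s_3 = InvRound(s_2, k_2) = 0xADB1
s_4 = InvRound(s_3, k_1) = 0x13AD
s_5 = InvRound(s_4, k_0) = 0xB313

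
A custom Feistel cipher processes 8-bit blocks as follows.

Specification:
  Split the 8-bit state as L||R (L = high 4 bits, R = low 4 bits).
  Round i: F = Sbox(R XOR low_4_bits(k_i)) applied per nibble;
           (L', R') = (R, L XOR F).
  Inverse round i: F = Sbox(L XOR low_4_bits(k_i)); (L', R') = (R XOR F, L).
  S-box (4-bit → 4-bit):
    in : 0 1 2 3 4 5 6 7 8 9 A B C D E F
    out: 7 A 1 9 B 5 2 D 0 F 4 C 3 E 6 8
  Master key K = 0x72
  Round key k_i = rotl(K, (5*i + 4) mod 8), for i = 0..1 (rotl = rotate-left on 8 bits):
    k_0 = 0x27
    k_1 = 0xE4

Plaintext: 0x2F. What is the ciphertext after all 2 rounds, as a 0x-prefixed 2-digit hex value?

s_0 = plaintext = 0x2F
s_1 = Round(s_0, k_0) = 0xF2
s_2 = Round(s_1, k_1) = 0x2D

0x2D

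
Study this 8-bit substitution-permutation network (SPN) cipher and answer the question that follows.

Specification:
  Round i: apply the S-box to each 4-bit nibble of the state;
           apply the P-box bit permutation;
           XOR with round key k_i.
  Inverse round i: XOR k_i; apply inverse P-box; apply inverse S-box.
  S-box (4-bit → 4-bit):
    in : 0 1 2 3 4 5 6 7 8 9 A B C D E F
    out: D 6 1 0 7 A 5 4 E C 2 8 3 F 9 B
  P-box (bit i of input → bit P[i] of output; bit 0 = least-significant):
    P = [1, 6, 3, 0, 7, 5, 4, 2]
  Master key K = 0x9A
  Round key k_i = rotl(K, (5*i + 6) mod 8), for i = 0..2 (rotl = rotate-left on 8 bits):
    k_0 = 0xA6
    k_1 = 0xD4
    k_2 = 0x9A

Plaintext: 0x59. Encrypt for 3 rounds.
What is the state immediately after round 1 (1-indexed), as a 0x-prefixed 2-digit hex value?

s_0 = plaintext = 0x59
s_1 = Round(s_0, k_0) = 0x8B
s_2 = Round(s_1, k_1) = 0xE1
s_3 = Round(s_2, k_2) = 0x56

0x8B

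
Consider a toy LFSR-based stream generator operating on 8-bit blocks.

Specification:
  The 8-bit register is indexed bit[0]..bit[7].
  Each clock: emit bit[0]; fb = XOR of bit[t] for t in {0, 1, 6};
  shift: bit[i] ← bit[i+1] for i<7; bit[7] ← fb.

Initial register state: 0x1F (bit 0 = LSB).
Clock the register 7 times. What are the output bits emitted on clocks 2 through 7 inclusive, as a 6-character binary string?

reg_0 = 0x1F
clock 1: out=1, reg = 0x0F
clock 2: out=1, reg = 0x07
clock 3: out=1, reg = 0x03
clock 4: out=1, reg = 0x01
clock 5: out=1, reg = 0x80
clock 6: out=0, reg = 0x40
clock 7: out=0, reg = 0xA0

111100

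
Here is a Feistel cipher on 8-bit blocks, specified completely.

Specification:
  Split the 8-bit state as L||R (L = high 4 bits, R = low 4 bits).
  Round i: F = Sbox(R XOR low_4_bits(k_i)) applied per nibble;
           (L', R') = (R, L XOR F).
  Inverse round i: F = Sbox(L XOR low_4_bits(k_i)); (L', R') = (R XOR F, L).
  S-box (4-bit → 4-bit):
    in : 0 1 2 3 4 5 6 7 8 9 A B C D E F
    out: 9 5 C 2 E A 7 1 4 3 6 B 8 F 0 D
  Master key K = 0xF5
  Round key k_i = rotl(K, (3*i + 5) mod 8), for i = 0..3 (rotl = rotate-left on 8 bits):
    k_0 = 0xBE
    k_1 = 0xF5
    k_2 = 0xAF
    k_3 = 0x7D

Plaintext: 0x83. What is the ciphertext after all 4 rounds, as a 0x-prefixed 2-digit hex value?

0xED

s_0 = plaintext = 0x83
s_1 = Round(s_0, k_0) = 0x37
s_2 = Round(s_1, k_1) = 0x7F
s_3 = Round(s_2, k_2) = 0xFE
s_4 = Round(s_3, k_3) = 0xED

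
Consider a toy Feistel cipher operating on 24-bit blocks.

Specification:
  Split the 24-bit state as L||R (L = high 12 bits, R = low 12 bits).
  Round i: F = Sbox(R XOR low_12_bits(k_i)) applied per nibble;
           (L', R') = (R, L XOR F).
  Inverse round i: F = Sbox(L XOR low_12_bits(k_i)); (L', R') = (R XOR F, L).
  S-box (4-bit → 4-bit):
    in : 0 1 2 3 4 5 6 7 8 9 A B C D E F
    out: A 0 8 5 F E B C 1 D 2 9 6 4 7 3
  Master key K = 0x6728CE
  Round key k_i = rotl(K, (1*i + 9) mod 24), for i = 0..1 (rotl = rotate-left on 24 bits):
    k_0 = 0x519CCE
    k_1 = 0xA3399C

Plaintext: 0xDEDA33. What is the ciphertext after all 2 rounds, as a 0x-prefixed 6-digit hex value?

s_0 = plaintext = 0xDEDA33
s_1 = Round(s_0, k_0) = 0xA336D9
s_2 = Round(s_1, k_1) = 0x6D99CD

0x6D99CD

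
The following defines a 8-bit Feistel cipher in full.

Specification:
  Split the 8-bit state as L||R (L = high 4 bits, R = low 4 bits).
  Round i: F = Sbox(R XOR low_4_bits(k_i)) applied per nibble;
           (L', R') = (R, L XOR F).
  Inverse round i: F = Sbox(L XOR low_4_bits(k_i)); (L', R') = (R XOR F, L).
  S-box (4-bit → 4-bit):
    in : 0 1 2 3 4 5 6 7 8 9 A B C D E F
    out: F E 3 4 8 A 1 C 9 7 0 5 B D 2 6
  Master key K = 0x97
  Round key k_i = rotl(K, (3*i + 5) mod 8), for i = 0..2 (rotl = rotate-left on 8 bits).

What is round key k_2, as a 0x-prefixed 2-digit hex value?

K = 0x97
k_0 = rotl(K, (3*0+5) mod 8) = rotl(K, 5) = 0xF2
k_1 = rotl(K, (3*1+5) mod 8) = rotl(K, 0) = 0x97
k_2 = rotl(K, (3*2+5) mod 8) = rotl(K, 3) = 0xBC

0xBC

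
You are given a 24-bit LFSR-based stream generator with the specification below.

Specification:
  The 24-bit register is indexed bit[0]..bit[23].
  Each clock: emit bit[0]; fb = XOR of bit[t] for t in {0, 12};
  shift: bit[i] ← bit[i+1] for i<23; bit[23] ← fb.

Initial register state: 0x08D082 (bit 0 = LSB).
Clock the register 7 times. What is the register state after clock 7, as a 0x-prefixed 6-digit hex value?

reg_0 = 0x08D082
clock 1: out=0, reg = 0x846841
clock 2: out=1, reg = 0xC23420
clock 3: out=0, reg = 0xE11A10
clock 4: out=0, reg = 0xF08D08
clock 5: out=0, reg = 0x784684
clock 6: out=0, reg = 0x3C2342
clock 7: out=0, reg = 0x1E11A1

0x1E11A1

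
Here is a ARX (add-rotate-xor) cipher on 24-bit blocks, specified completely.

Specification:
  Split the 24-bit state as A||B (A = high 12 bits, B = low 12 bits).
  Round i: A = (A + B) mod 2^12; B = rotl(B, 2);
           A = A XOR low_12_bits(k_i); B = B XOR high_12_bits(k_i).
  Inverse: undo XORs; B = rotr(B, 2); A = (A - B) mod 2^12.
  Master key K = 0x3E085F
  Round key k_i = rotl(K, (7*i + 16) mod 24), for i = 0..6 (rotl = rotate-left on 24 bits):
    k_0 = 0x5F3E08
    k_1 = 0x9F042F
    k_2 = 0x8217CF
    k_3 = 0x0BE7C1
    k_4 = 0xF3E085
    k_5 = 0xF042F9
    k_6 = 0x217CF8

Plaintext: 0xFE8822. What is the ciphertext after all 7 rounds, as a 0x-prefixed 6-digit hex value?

0xFB14EE

s_0 = plaintext = 0xFE8822
s_1 = Round(s_0, k_0) = 0x602579
s_2 = Round(s_1, k_1) = 0xF54C15
s_3 = Round(s_2, k_2) = 0xCA6876
s_4 = Round(s_3, k_3) = 0x2DD164
s_5 = Round(s_4, k_4) = 0x4C4AAE
s_6 = Round(s_5, k_5) = 0xD8B5BE
s_7 = Round(s_6, k_6) = 0xFB14EE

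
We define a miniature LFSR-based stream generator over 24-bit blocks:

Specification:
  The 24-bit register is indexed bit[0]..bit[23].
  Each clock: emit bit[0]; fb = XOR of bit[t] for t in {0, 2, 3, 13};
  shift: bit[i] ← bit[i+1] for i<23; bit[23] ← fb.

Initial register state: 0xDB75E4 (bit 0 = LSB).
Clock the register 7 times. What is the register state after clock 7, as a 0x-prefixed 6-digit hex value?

0xF5B6EB

reg_0 = 0xDB75E4
clock 1: out=0, reg = 0x6DBAF2
clock 2: out=0, reg = 0xB6DD79
clock 3: out=1, reg = 0x5B6EBC
clock 4: out=0, reg = 0xADB75E
clock 5: out=0, reg = 0xD6DBAF
clock 6: out=1, reg = 0xEB6DD7
clock 7: out=1, reg = 0xF5B6EB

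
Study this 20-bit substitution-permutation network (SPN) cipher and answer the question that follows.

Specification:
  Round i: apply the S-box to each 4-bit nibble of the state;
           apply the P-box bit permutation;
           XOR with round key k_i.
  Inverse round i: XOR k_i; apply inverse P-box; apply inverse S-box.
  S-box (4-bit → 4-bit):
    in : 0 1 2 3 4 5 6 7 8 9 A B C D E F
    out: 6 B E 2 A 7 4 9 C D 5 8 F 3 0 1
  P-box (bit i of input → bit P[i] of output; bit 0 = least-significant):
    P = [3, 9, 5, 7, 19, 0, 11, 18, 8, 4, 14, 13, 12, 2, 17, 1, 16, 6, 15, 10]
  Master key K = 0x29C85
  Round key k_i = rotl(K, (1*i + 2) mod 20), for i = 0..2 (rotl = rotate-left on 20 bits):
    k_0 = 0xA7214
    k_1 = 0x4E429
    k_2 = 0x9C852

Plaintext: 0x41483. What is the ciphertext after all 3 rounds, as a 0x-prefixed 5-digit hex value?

s_0 = plaintext = 0x41483
s_1 = Round(s_0, k_0) = 0xE4C42
s_2 = Round(s_1, k_1) = 0x0879E
s_3 = Round(s_2, k_2) = 0x76110

0x76110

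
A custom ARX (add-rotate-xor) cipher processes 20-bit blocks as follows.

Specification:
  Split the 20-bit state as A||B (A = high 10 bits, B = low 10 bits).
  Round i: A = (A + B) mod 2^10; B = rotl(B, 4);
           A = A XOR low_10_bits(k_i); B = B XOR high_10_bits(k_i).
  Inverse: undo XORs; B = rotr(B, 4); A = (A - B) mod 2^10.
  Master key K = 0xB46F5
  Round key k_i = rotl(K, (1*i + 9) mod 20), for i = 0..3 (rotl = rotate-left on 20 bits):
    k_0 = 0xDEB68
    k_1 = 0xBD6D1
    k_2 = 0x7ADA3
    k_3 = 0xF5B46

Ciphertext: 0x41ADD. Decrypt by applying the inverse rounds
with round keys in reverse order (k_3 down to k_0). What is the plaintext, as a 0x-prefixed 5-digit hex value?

s_0 = ciphertext = 0x41ADD
s_1 = InvRound(s_0, k_3) = 0xDC2D0
s_2 = InvRound(s_1, k_2) = 0xF82F3
s_3 = InvRound(s_2, k_1) = 0xEC580
s_4 = InvRound(s_3, k_0) = 0x8AAAF

0x8AAAF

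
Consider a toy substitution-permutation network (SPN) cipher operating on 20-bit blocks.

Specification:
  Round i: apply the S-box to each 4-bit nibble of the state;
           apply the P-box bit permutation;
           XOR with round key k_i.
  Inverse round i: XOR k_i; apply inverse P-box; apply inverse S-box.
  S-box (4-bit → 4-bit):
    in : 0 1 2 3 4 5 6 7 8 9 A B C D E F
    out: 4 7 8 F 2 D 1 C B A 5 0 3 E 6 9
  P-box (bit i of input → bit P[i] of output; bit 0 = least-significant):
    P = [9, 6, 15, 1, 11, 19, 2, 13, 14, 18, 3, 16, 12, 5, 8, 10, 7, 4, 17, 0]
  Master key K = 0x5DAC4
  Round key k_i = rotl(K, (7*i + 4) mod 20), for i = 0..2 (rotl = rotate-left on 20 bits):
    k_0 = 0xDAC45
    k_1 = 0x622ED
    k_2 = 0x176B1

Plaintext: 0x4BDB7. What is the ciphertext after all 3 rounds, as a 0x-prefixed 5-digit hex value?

0x59494

s_0 = plaintext = 0x4BDB7
s_1 = Round(s_0, k_0) = 0x82C5F
s_2 = Round(s_1, k_1) = 0x24C7A
s_3 = Round(s_2, k_2) = 0x59494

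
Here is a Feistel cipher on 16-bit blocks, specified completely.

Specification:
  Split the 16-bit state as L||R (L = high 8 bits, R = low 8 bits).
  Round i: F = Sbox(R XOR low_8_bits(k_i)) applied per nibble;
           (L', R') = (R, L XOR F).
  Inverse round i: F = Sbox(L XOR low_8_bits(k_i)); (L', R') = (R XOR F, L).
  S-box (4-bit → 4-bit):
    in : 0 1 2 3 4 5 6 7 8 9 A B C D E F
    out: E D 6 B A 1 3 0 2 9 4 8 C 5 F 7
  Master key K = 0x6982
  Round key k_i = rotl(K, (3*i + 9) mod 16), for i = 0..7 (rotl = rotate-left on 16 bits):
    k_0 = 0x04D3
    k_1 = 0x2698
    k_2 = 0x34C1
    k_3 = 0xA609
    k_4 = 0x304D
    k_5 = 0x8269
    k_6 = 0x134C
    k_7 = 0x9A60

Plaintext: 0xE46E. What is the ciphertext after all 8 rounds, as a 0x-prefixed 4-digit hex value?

0x871A

s_0 = plaintext = 0xE46E
s_1 = Round(s_0, k_0) = 0x6E61
s_2 = Round(s_1, k_1) = 0x6117
s_3 = Round(s_2, k_2) = 0x1732
s_4 = Round(s_3, k_3) = 0x32AF
s_5 = Round(s_4, k_4) = 0xAFC4
s_6 = Round(s_5, k_5) = 0xC4EA
s_7 = Round(s_6, k_6) = 0xEA87
s_8 = Round(s_7, k_7) = 0x871A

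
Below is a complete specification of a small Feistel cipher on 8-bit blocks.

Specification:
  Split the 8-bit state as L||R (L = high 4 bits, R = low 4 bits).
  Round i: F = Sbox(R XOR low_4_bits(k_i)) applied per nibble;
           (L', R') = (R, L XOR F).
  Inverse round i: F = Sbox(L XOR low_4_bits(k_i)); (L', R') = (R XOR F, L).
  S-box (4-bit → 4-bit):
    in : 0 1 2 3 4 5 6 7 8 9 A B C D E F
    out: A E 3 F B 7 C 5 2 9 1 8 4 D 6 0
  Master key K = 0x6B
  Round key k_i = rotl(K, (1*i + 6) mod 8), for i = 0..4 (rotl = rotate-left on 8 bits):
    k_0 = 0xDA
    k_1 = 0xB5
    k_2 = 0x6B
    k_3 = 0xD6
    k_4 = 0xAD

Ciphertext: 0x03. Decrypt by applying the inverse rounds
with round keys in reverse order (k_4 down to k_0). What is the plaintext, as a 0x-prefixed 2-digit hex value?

s_0 = ciphertext = 0x03
s_1 = InvRound(s_0, k_4) = 0xE0
s_2 = InvRound(s_1, k_3) = 0x2E
s_3 = InvRound(s_2, k_2) = 0x72
s_4 = InvRound(s_3, k_1) = 0x17
s_5 = InvRound(s_4, k_0) = 0xF1

0xF1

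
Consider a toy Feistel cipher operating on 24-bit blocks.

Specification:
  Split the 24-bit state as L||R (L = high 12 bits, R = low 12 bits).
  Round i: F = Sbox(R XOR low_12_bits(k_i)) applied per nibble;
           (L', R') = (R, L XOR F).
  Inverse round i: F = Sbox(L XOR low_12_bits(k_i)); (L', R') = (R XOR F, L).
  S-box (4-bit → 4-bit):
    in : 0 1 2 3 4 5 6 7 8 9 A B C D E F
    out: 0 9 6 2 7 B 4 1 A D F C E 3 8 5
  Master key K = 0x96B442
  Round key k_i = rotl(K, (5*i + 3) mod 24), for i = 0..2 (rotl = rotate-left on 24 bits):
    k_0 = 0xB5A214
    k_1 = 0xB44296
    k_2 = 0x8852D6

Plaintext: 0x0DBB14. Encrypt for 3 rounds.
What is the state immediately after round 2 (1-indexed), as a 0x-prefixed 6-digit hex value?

0xDDBE67

s_0 = plaintext = 0x0DBB14
s_1 = Round(s_0, k_0) = 0xB14DDB
s_2 = Round(s_1, k_1) = 0xDDBE67
s_3 = Round(s_2, k_2) = 0xE67312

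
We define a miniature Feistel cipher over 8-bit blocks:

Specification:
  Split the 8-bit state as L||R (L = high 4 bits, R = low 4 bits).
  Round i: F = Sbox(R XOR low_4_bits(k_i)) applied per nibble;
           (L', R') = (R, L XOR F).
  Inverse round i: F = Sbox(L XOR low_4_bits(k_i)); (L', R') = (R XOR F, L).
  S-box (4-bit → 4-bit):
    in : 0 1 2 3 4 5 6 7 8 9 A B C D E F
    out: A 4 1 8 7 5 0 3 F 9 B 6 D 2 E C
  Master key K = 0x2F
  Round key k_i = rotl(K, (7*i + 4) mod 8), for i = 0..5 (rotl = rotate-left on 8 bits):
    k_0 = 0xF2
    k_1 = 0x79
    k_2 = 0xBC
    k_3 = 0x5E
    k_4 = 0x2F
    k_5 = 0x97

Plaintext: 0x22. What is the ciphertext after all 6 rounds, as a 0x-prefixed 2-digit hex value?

s_0 = plaintext = 0x22
s_1 = Round(s_0, k_0) = 0x28
s_2 = Round(s_1, k_1) = 0x86
s_3 = Round(s_2, k_2) = 0x63
s_4 = Round(s_3, k_3) = 0x34
s_5 = Round(s_4, k_4) = 0x45
s_6 = Round(s_5, k_5) = 0x55

0x55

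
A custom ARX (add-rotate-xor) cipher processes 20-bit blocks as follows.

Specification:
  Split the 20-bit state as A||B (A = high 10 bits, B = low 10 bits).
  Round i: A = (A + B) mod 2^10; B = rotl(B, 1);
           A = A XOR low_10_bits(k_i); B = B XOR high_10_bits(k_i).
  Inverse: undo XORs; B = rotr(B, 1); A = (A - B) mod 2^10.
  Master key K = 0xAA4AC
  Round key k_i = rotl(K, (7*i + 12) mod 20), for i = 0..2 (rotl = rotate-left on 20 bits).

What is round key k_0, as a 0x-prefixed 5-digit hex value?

K = 0xAA4AC
k_0 = rotl(K, (7*0+12) mod 20) = rotl(K, 12) = 0xACAA4

0xACAA4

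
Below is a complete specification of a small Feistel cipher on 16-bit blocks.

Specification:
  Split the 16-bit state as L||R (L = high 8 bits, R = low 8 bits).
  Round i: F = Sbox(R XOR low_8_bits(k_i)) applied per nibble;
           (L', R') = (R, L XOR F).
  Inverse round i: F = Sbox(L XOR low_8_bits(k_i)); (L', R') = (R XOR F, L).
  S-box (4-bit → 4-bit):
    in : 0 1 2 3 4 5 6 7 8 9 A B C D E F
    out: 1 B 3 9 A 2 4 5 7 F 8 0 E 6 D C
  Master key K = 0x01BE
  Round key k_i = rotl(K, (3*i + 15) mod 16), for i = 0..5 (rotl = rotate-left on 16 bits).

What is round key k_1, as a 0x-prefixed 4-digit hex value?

K = 0x01BE
k_0 = rotl(K, (3*0+15) mod 16) = rotl(K, 15) = 0x00DF
k_1 = rotl(K, (3*1+15) mod 16) = rotl(K, 2) = 0x06F8

0x06F8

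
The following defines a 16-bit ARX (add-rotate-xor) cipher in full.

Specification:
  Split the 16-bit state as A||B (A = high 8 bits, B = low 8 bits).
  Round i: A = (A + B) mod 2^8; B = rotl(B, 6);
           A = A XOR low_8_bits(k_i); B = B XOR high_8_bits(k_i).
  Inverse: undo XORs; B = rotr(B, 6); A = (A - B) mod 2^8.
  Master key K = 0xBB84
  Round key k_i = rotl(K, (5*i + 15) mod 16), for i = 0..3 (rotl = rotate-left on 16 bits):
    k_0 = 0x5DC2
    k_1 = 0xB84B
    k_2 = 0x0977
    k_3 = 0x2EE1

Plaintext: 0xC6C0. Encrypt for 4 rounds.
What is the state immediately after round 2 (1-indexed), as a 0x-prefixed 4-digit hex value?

0xFAE3

s_0 = plaintext = 0xC6C0
s_1 = Round(s_0, k_0) = 0x446D
s_2 = Round(s_1, k_1) = 0xFAE3
s_3 = Round(s_2, k_2) = 0xAAF1
s_4 = Round(s_3, k_3) = 0x7A52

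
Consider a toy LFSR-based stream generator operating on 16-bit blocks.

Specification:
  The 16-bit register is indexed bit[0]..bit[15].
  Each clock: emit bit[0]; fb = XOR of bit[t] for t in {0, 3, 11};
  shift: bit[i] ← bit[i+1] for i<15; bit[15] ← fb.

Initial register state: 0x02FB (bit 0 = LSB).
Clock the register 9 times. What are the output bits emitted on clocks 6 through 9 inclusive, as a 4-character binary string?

1110

reg_0 = 0x02FB
clock 1: out=1, reg = 0x017D
clock 2: out=1, reg = 0x00BE
clock 3: out=0, reg = 0x805F
clock 4: out=1, reg = 0x402F
clock 5: out=1, reg = 0x2017
clock 6: out=1, reg = 0x900B
clock 7: out=1, reg = 0x4805
clock 8: out=1, reg = 0x2402
clock 9: out=0, reg = 0x1201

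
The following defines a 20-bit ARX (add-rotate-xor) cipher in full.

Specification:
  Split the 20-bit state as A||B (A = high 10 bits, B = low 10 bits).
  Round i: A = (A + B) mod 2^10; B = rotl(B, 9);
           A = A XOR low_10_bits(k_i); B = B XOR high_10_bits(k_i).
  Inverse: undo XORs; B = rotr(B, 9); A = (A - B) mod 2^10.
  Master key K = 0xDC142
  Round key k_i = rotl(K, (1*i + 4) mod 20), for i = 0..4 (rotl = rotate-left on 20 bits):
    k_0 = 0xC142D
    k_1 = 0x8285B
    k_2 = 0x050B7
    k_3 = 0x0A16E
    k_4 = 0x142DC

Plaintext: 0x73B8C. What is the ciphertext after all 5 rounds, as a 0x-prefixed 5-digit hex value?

0x8D9EC

s_0 = plaintext = 0x73B8C
s_1 = Round(s_0, k_0) = 0x5DEC3
s_2 = Round(s_1, k_1) = 0x1856B
s_3 = Round(s_2, k_2) = 0x5EEA1
s_4 = Round(s_3, k_3) = 0x5CB78
s_5 = Round(s_4, k_4) = 0x8D9EC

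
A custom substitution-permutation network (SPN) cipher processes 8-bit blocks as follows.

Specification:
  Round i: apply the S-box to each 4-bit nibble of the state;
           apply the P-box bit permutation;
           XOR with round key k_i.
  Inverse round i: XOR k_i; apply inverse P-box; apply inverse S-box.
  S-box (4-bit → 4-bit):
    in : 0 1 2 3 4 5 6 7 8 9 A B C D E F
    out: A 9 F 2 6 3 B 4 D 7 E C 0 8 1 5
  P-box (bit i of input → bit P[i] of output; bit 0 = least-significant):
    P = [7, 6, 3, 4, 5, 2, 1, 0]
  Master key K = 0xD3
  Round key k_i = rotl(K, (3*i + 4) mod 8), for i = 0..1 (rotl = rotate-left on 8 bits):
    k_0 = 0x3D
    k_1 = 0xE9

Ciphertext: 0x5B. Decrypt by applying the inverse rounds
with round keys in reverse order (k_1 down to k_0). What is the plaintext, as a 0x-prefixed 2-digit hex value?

s_0 = ciphertext = 0x5B
s_1 = InvRound(s_0, k_1) = 0xF1
s_2 = InvRound(s_1, k_0) = 0x39

0x39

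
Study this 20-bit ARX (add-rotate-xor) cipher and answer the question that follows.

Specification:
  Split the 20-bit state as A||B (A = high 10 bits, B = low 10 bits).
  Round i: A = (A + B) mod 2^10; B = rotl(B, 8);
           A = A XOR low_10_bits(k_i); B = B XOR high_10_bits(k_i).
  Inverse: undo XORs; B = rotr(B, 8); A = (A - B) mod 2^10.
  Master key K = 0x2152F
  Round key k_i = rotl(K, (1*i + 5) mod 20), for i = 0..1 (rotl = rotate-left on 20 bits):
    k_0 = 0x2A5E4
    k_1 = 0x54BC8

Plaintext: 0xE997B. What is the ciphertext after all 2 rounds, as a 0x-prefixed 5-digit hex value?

0xDD2AF

s_0 = plaintext = 0xE997B
s_1 = Round(s_0, k_0) = 0x317F7
s_2 = Round(s_1, k_1) = 0xDD2AF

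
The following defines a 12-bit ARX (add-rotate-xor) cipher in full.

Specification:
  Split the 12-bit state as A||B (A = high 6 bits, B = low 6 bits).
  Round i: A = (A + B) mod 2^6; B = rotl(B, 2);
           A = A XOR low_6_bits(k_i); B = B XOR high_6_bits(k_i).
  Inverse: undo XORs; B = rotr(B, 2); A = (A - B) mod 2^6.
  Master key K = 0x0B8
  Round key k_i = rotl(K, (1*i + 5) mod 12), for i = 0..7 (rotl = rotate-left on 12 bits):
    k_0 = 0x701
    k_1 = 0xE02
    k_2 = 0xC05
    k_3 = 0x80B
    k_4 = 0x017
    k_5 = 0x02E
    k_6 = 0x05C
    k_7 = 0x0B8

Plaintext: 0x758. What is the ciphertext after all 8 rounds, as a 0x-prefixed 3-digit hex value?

s_0 = plaintext = 0x758
s_1 = Round(s_0, k_0) = 0xD3D
s_2 = Round(s_1, k_1) = 0xCCF
s_3 = Round(s_2, k_2) = 0x1CC
s_4 = Round(s_3, k_3) = 0x610
s_5 = Round(s_4, k_4) = 0xFC1
s_6 = Round(s_5, k_5) = 0xB84
s_7 = Round(s_6, k_6) = 0xB91
s_8 = Round(s_7, k_7) = 0x1C7

0x1C7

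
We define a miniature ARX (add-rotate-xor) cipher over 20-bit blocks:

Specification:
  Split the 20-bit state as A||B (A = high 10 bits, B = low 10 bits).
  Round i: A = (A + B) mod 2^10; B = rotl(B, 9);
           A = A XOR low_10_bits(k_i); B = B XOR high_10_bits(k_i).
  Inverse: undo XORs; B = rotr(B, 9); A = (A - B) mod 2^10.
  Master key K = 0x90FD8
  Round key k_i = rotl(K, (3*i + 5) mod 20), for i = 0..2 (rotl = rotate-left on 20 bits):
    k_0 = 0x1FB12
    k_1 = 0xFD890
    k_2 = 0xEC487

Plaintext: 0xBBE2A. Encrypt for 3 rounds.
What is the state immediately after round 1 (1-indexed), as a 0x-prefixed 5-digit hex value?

0x82D6B

s_0 = plaintext = 0xBBE2A
s_1 = Round(s_0, k_0) = 0x82D6B
s_2 = Round(s_1, k_1) = 0xF9943
s_3 = Round(s_2, k_2) = 0x6B910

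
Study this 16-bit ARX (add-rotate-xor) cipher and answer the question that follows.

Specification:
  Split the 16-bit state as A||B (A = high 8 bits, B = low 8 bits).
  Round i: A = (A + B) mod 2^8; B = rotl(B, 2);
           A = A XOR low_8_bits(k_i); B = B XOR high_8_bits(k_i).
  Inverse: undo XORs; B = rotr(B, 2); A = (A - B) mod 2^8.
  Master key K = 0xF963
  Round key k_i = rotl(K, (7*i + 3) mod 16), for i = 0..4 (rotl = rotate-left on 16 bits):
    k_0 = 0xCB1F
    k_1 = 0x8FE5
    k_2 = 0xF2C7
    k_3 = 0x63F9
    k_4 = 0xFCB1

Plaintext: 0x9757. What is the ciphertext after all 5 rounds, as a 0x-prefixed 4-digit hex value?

0xD02B

s_0 = plaintext = 0x9757
s_1 = Round(s_0, k_0) = 0xF196
s_2 = Round(s_1, k_1) = 0x62D5
s_3 = Round(s_2, k_2) = 0xF0A5
s_4 = Round(s_3, k_3) = 0x6CF5
s_5 = Round(s_4, k_4) = 0xD02B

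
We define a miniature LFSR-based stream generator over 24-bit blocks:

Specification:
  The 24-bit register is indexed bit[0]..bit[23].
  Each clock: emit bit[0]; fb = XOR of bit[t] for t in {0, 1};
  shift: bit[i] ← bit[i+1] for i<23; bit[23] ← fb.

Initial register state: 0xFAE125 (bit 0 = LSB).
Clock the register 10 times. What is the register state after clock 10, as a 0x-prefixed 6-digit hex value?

reg_0 = 0xFAE125
clock 1: out=1, reg = 0xFD7092
clock 2: out=0, reg = 0xFEB849
clock 3: out=1, reg = 0xFF5C24
clock 4: out=0, reg = 0x7FAE12
clock 5: out=0, reg = 0xBFD709
clock 6: out=1, reg = 0xDFEB84
clock 7: out=0, reg = 0x6FF5C2
clock 8: out=0, reg = 0xB7FAE1
clock 9: out=1, reg = 0xDBFD70
clock 10: out=0, reg = 0x6DFEB8

0x6DFEB8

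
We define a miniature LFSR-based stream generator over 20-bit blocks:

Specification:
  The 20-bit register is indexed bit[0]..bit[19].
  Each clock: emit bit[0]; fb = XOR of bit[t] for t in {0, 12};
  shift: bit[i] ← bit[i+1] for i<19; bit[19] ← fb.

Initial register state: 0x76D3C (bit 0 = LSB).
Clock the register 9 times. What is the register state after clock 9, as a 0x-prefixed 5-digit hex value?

reg_0 = 0x76D3C
clock 1: out=0, reg = 0x3B69E
clock 2: out=0, reg = 0x9DB4F
clock 3: out=1, reg = 0x4EDA7
clock 4: out=1, reg = 0xA76D3
clock 5: out=1, reg = 0x53B69
clock 6: out=1, reg = 0x29DB4
clock 7: out=0, reg = 0x94EDA
clock 8: out=0, reg = 0x4A76D
clock 9: out=1, reg = 0xA53B6

0xA53B6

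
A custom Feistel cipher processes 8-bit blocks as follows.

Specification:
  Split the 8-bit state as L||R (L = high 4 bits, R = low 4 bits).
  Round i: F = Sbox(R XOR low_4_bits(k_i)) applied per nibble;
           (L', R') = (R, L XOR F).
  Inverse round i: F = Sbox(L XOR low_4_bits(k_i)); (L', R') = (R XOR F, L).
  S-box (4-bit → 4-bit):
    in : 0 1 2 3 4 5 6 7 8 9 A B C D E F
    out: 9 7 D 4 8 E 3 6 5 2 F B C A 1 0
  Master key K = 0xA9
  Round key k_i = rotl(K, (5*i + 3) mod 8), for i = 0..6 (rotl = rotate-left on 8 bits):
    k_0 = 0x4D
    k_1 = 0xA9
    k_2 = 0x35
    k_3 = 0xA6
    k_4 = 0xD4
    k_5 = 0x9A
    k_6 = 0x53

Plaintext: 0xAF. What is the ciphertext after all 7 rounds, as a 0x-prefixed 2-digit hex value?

0x44

s_0 = plaintext = 0xAF
s_1 = Round(s_0, k_0) = 0xF7
s_2 = Round(s_1, k_1) = 0x7E
s_3 = Round(s_2, k_2) = 0xEC
s_4 = Round(s_3, k_3) = 0xC1
s_5 = Round(s_4, k_4) = 0x12
s_6 = Round(s_5, k_5) = 0x24
s_7 = Round(s_6, k_6) = 0x44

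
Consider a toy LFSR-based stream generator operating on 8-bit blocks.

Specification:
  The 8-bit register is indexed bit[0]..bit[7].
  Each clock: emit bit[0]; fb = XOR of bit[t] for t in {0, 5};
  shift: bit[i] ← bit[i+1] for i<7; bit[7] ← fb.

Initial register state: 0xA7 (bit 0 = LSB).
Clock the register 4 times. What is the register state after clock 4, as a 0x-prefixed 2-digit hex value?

0x2A

reg_0 = 0xA7
clock 1: out=1, reg = 0x53
clock 2: out=1, reg = 0xA9
clock 3: out=1, reg = 0x54
clock 4: out=0, reg = 0x2A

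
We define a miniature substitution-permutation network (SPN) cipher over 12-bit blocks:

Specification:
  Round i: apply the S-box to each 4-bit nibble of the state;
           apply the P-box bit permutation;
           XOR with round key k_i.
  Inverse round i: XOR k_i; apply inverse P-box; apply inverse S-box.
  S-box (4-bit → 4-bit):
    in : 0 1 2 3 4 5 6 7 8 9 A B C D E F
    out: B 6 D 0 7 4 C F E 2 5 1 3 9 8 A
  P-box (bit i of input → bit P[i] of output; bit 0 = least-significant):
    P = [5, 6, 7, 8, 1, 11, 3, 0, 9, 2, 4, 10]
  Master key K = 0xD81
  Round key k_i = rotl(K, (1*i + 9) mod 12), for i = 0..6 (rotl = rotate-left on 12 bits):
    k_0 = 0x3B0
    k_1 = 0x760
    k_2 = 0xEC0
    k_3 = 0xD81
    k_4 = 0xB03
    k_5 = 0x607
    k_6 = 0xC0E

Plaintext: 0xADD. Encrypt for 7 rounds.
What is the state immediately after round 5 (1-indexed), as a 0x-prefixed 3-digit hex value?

0xFFD

s_0 = plaintext = 0xADD
s_1 = Round(s_0, k_0) = 0x083
s_2 = Round(s_1, k_1) = 0x96D
s_3 = Round(s_2, k_2) = 0xFED
s_4 = Round(s_3, k_3) = 0x8A4
s_5 = Round(s_4, k_4) = 0xFFD
s_6 = Round(s_5, k_5) = 0xB22
s_7 = Round(s_6, k_6) = 0xFA5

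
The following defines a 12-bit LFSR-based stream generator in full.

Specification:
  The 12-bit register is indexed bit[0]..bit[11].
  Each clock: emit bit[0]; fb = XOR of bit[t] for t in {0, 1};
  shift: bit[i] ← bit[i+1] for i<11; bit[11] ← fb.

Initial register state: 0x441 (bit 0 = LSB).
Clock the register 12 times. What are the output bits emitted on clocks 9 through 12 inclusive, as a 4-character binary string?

reg_0 = 0x441
clock 1: out=1, reg = 0xA20
clock 2: out=0, reg = 0x510
clock 3: out=0, reg = 0x288
clock 4: out=0, reg = 0x144
clock 5: out=0, reg = 0x0A2
clock 6: out=0, reg = 0x851
clock 7: out=1, reg = 0xC28
clock 8: out=0, reg = 0x614
clock 9: out=0, reg = 0x30A
clock 10: out=0, reg = 0x985
clock 11: out=1, reg = 0xCC2
clock 12: out=0, reg = 0xE61

0010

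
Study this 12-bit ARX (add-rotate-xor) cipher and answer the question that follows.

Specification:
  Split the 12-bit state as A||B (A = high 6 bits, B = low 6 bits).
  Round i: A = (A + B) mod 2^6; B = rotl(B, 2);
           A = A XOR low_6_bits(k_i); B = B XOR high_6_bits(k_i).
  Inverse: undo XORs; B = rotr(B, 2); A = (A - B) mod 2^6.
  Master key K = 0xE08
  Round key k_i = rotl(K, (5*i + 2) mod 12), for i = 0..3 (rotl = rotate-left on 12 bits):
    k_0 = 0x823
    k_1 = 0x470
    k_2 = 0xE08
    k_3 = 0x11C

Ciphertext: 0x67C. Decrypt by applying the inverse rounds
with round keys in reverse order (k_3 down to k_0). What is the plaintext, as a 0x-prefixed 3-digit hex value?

0xD7B

s_0 = ciphertext = 0x67C
s_1 = InvRound(s_0, k_3) = 0xDCE
s_2 = InvRound(s_1, k_2) = 0x4AD
s_3 = InvRound(s_2, k_1) = 0x4CF
s_4 = InvRound(s_3, k_0) = 0xD7B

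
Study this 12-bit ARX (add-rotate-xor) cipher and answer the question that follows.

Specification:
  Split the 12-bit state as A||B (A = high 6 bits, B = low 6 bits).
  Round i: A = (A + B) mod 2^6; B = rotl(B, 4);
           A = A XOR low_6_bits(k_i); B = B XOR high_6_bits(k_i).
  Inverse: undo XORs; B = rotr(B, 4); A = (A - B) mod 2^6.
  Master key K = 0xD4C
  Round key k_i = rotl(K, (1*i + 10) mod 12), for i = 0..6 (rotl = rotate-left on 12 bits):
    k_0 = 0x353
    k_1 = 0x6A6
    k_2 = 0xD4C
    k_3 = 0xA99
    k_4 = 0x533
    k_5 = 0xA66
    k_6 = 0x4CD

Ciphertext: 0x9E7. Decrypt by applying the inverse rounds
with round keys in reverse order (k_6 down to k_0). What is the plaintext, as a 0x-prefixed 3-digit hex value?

s_0 = ciphertext = 0x9E7
s_1 = InvRound(s_0, k_6) = 0x5D3
s_2 = InvRound(s_1, k_5) = 0x1AB
s_3 = InvRound(s_2, k_4) = 0xDBF
s_4 = InvRound(s_3, k_3) = 0x695
s_5 = InvRound(s_4, k_2) = 0x502
s_6 = InvRound(s_5, k_1) = 0x461
s_7 = InvRound(s_6, k_0) = 0x432

0x432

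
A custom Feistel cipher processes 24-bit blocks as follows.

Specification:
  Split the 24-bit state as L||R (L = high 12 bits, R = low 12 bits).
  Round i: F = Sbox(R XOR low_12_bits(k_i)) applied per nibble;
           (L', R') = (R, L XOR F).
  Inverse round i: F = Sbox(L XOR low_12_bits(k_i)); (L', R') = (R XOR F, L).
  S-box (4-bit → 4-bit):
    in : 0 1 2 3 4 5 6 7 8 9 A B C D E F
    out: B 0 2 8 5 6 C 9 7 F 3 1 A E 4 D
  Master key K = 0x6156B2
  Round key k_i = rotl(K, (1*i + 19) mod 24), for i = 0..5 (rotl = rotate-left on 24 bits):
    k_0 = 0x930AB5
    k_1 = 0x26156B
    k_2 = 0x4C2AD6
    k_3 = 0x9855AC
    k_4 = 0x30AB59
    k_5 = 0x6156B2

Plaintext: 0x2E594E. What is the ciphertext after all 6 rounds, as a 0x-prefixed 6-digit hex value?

s_0 = plaintext = 0x2E594E
s_1 = Round(s_0, k_0) = 0x94EA34
s_2 = Round(s_1, k_1) = 0xA34423
s_3 = Round(s_2, k_2) = 0x423EE2
s_4 = Round(s_3, k_3) = 0xEE2577
s_5 = Round(s_4, k_4) = 0x577AC6
s_6 = Round(s_5, k_5) = 0xAC6FE2

0xAC6FE2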